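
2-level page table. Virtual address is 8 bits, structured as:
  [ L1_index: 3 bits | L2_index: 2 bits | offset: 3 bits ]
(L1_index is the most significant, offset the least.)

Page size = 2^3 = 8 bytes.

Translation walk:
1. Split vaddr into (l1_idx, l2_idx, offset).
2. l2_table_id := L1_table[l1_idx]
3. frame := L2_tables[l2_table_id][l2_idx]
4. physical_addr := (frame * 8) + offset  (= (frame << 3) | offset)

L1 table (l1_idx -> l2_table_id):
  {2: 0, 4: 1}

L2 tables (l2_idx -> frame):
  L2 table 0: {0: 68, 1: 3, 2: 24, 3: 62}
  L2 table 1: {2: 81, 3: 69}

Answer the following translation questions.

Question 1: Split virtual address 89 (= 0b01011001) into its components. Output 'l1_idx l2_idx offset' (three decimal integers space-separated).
Answer: 2 3 1

Derivation:
vaddr = 89 = 0b01011001
  top 3 bits -> l1_idx = 2
  next 2 bits -> l2_idx = 3
  bottom 3 bits -> offset = 1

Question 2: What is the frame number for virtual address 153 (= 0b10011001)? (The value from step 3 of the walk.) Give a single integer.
Answer: 69

Derivation:
vaddr = 153: l1_idx=4, l2_idx=3
L1[4] = 1; L2[1][3] = 69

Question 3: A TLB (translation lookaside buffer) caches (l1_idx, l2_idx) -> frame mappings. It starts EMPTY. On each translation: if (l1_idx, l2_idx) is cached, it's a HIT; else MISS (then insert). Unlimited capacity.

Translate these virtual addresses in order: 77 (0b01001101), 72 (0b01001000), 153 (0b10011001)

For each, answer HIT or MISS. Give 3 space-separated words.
Answer: MISS HIT MISS

Derivation:
vaddr=77: (2,1) not in TLB -> MISS, insert
vaddr=72: (2,1) in TLB -> HIT
vaddr=153: (4,3) not in TLB -> MISS, insert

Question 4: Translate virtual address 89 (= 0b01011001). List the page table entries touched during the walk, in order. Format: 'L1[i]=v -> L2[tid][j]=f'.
vaddr = 89 = 0b01011001
Split: l1_idx=2, l2_idx=3, offset=1

Answer: L1[2]=0 -> L2[0][3]=62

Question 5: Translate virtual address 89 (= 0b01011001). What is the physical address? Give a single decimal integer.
vaddr = 89 = 0b01011001
Split: l1_idx=2, l2_idx=3, offset=1
L1[2] = 0
L2[0][3] = 62
paddr = 62 * 8 + 1 = 497

Answer: 497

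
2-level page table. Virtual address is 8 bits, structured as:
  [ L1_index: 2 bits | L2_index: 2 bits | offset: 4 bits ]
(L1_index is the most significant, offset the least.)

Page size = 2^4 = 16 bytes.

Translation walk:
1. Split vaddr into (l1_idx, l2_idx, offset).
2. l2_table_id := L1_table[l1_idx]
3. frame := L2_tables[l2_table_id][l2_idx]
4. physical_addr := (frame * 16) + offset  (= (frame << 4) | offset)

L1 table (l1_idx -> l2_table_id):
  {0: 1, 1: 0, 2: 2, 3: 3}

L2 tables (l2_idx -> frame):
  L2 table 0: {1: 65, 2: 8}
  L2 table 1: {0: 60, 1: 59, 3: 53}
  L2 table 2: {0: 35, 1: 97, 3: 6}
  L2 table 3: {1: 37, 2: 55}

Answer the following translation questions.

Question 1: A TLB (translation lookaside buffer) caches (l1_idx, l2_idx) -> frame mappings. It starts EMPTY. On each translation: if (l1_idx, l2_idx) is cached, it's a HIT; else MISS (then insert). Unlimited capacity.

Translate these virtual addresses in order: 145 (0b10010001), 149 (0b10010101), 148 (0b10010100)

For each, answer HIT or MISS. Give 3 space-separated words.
vaddr=145: (2,1) not in TLB -> MISS, insert
vaddr=149: (2,1) in TLB -> HIT
vaddr=148: (2,1) in TLB -> HIT

Answer: MISS HIT HIT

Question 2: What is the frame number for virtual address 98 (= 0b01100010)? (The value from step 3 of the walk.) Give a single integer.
Answer: 8

Derivation:
vaddr = 98: l1_idx=1, l2_idx=2
L1[1] = 0; L2[0][2] = 8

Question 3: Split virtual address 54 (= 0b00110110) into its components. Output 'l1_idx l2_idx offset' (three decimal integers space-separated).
vaddr = 54 = 0b00110110
  top 2 bits -> l1_idx = 0
  next 2 bits -> l2_idx = 3
  bottom 4 bits -> offset = 6

Answer: 0 3 6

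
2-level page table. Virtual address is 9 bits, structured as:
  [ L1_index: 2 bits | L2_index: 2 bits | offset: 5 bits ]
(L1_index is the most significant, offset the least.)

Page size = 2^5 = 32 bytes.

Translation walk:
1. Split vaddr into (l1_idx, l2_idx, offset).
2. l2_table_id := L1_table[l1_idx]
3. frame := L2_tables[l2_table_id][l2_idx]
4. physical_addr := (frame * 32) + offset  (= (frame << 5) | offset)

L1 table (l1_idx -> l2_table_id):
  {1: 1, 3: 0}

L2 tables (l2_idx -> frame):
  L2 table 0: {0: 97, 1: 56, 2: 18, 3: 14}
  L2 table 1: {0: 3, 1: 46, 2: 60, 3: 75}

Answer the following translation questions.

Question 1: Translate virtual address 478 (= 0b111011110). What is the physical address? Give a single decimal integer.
Answer: 606

Derivation:
vaddr = 478 = 0b111011110
Split: l1_idx=3, l2_idx=2, offset=30
L1[3] = 0
L2[0][2] = 18
paddr = 18 * 32 + 30 = 606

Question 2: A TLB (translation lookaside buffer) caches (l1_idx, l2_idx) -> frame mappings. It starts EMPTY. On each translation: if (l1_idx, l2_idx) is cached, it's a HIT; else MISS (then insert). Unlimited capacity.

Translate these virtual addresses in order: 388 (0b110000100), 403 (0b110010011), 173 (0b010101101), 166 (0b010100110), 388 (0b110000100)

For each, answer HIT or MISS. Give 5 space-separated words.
vaddr=388: (3,0) not in TLB -> MISS, insert
vaddr=403: (3,0) in TLB -> HIT
vaddr=173: (1,1) not in TLB -> MISS, insert
vaddr=166: (1,1) in TLB -> HIT
vaddr=388: (3,0) in TLB -> HIT

Answer: MISS HIT MISS HIT HIT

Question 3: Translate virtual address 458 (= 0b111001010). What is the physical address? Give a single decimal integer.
vaddr = 458 = 0b111001010
Split: l1_idx=3, l2_idx=2, offset=10
L1[3] = 0
L2[0][2] = 18
paddr = 18 * 32 + 10 = 586

Answer: 586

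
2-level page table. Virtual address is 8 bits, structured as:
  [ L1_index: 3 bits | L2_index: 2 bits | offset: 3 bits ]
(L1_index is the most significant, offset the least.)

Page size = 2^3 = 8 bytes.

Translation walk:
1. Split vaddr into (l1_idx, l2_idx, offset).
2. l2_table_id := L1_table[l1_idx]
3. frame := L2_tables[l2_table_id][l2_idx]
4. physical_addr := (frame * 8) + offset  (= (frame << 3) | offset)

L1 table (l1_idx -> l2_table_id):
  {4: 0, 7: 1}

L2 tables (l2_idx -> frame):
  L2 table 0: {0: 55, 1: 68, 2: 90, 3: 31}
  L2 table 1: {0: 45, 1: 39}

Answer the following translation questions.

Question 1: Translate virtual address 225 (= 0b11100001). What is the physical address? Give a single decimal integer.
Answer: 361

Derivation:
vaddr = 225 = 0b11100001
Split: l1_idx=7, l2_idx=0, offset=1
L1[7] = 1
L2[1][0] = 45
paddr = 45 * 8 + 1 = 361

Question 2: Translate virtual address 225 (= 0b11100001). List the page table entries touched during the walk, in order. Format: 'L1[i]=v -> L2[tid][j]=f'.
vaddr = 225 = 0b11100001
Split: l1_idx=7, l2_idx=0, offset=1

Answer: L1[7]=1 -> L2[1][0]=45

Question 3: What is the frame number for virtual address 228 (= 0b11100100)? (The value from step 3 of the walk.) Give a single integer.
vaddr = 228: l1_idx=7, l2_idx=0
L1[7] = 1; L2[1][0] = 45

Answer: 45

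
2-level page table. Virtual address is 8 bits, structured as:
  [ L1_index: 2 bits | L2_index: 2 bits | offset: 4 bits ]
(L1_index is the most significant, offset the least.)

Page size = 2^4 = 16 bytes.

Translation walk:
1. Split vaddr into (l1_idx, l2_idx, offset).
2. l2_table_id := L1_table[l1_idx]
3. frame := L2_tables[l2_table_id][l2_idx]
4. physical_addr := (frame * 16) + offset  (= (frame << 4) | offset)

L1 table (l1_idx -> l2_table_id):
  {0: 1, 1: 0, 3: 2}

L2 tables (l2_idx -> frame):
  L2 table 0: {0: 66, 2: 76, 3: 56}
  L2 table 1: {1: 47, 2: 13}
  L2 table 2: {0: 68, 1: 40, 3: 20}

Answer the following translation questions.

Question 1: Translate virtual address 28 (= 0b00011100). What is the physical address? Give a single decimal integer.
Answer: 764

Derivation:
vaddr = 28 = 0b00011100
Split: l1_idx=0, l2_idx=1, offset=12
L1[0] = 1
L2[1][1] = 47
paddr = 47 * 16 + 12 = 764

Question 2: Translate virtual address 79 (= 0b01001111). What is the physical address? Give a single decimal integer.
vaddr = 79 = 0b01001111
Split: l1_idx=1, l2_idx=0, offset=15
L1[1] = 0
L2[0][0] = 66
paddr = 66 * 16 + 15 = 1071

Answer: 1071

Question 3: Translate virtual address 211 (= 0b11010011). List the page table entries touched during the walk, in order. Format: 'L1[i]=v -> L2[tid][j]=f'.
vaddr = 211 = 0b11010011
Split: l1_idx=3, l2_idx=1, offset=3

Answer: L1[3]=2 -> L2[2][1]=40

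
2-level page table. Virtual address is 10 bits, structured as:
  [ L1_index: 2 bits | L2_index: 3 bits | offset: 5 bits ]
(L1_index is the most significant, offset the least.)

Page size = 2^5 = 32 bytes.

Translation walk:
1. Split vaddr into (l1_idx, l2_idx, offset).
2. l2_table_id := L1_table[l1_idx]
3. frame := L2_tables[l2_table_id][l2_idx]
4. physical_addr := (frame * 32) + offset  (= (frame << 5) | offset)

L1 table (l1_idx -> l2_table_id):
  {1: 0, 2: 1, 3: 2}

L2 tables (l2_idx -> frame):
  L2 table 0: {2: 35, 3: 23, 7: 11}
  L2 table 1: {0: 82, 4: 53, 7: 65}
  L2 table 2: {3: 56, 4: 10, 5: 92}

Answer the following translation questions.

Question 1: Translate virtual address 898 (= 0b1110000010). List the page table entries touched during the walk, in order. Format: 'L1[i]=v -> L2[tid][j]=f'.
vaddr = 898 = 0b1110000010
Split: l1_idx=3, l2_idx=4, offset=2

Answer: L1[3]=2 -> L2[2][4]=10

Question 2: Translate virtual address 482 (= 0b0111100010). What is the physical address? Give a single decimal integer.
vaddr = 482 = 0b0111100010
Split: l1_idx=1, l2_idx=7, offset=2
L1[1] = 0
L2[0][7] = 11
paddr = 11 * 32 + 2 = 354

Answer: 354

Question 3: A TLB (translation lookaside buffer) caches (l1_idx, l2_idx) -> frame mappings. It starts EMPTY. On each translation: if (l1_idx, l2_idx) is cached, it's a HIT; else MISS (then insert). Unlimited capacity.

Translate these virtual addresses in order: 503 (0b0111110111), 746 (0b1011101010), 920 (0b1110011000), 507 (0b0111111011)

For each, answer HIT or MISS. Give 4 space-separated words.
Answer: MISS MISS MISS HIT

Derivation:
vaddr=503: (1,7) not in TLB -> MISS, insert
vaddr=746: (2,7) not in TLB -> MISS, insert
vaddr=920: (3,4) not in TLB -> MISS, insert
vaddr=507: (1,7) in TLB -> HIT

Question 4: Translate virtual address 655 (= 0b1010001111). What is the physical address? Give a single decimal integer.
vaddr = 655 = 0b1010001111
Split: l1_idx=2, l2_idx=4, offset=15
L1[2] = 1
L2[1][4] = 53
paddr = 53 * 32 + 15 = 1711

Answer: 1711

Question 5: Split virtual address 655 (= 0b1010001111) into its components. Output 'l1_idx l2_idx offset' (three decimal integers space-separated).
Answer: 2 4 15

Derivation:
vaddr = 655 = 0b1010001111
  top 2 bits -> l1_idx = 2
  next 3 bits -> l2_idx = 4
  bottom 5 bits -> offset = 15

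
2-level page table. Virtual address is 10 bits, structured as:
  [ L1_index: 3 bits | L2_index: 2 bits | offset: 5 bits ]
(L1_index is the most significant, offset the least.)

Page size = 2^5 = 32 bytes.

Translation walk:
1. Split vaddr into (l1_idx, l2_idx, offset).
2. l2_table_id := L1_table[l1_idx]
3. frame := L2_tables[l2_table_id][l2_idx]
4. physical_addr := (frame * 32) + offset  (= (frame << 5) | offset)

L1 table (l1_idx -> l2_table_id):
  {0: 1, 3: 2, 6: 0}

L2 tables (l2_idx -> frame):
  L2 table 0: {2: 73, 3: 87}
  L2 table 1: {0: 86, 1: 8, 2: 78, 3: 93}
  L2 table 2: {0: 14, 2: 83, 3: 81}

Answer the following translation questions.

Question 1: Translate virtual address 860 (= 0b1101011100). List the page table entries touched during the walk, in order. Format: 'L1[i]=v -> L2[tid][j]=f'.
Answer: L1[6]=0 -> L2[0][2]=73

Derivation:
vaddr = 860 = 0b1101011100
Split: l1_idx=6, l2_idx=2, offset=28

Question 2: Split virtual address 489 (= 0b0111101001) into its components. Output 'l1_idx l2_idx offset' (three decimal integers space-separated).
Answer: 3 3 9

Derivation:
vaddr = 489 = 0b0111101001
  top 3 bits -> l1_idx = 3
  next 2 bits -> l2_idx = 3
  bottom 5 bits -> offset = 9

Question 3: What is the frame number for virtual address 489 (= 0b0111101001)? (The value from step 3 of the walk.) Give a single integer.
Answer: 81

Derivation:
vaddr = 489: l1_idx=3, l2_idx=3
L1[3] = 2; L2[2][3] = 81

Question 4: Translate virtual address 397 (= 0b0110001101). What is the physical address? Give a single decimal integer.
Answer: 461

Derivation:
vaddr = 397 = 0b0110001101
Split: l1_idx=3, l2_idx=0, offset=13
L1[3] = 2
L2[2][0] = 14
paddr = 14 * 32 + 13 = 461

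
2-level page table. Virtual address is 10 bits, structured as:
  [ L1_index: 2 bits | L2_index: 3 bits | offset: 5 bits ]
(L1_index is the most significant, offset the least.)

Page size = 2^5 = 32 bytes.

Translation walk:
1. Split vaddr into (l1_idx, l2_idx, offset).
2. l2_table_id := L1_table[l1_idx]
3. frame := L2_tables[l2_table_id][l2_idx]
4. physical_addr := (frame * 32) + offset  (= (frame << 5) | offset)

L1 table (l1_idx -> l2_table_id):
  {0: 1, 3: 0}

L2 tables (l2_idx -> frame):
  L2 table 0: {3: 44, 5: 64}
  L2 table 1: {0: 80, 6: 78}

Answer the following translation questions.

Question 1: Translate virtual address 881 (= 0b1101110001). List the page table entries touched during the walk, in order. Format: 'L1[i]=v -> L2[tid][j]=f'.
vaddr = 881 = 0b1101110001
Split: l1_idx=3, l2_idx=3, offset=17

Answer: L1[3]=0 -> L2[0][3]=44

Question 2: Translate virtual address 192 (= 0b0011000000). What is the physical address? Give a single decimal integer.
Answer: 2496

Derivation:
vaddr = 192 = 0b0011000000
Split: l1_idx=0, l2_idx=6, offset=0
L1[0] = 1
L2[1][6] = 78
paddr = 78 * 32 + 0 = 2496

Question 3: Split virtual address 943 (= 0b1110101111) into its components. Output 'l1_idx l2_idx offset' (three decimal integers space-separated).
Answer: 3 5 15

Derivation:
vaddr = 943 = 0b1110101111
  top 2 bits -> l1_idx = 3
  next 3 bits -> l2_idx = 5
  bottom 5 bits -> offset = 15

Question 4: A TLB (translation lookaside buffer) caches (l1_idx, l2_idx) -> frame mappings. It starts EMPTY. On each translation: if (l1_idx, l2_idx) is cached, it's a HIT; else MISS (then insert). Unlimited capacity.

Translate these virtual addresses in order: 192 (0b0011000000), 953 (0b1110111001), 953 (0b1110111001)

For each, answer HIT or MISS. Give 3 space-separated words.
vaddr=192: (0,6) not in TLB -> MISS, insert
vaddr=953: (3,5) not in TLB -> MISS, insert
vaddr=953: (3,5) in TLB -> HIT

Answer: MISS MISS HIT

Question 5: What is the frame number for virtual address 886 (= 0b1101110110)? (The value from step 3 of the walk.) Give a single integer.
vaddr = 886: l1_idx=3, l2_idx=3
L1[3] = 0; L2[0][3] = 44

Answer: 44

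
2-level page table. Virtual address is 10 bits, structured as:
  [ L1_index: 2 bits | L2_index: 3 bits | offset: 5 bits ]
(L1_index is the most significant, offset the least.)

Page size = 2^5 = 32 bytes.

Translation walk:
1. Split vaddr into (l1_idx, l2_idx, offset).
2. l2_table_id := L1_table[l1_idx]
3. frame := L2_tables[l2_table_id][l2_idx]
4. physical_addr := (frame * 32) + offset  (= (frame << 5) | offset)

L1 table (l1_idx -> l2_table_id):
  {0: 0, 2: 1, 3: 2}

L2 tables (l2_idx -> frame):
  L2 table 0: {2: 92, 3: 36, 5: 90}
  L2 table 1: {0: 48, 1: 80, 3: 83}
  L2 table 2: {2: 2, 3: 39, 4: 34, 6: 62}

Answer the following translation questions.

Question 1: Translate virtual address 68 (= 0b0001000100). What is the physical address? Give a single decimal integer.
vaddr = 68 = 0b0001000100
Split: l1_idx=0, l2_idx=2, offset=4
L1[0] = 0
L2[0][2] = 92
paddr = 92 * 32 + 4 = 2948

Answer: 2948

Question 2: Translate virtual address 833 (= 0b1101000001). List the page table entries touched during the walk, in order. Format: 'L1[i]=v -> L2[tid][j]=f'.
Answer: L1[3]=2 -> L2[2][2]=2

Derivation:
vaddr = 833 = 0b1101000001
Split: l1_idx=3, l2_idx=2, offset=1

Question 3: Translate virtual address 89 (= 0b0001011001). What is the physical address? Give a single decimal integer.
Answer: 2969

Derivation:
vaddr = 89 = 0b0001011001
Split: l1_idx=0, l2_idx=2, offset=25
L1[0] = 0
L2[0][2] = 92
paddr = 92 * 32 + 25 = 2969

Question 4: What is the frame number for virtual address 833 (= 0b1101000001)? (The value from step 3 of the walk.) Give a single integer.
Answer: 2

Derivation:
vaddr = 833: l1_idx=3, l2_idx=2
L1[3] = 2; L2[2][2] = 2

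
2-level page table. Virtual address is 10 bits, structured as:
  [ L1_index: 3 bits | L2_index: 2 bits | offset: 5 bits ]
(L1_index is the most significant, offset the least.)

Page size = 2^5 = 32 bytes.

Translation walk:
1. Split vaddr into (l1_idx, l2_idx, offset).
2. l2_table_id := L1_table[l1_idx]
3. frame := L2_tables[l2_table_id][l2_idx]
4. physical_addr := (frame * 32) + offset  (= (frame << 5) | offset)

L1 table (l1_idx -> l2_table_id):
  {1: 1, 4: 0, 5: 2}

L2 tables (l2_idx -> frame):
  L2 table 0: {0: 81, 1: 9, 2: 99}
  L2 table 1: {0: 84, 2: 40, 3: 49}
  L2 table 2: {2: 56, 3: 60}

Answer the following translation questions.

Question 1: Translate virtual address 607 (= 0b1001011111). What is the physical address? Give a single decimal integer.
vaddr = 607 = 0b1001011111
Split: l1_idx=4, l2_idx=2, offset=31
L1[4] = 0
L2[0][2] = 99
paddr = 99 * 32 + 31 = 3199

Answer: 3199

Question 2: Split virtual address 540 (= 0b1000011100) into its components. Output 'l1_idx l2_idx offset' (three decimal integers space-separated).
Answer: 4 0 28

Derivation:
vaddr = 540 = 0b1000011100
  top 3 bits -> l1_idx = 4
  next 2 bits -> l2_idx = 0
  bottom 5 bits -> offset = 28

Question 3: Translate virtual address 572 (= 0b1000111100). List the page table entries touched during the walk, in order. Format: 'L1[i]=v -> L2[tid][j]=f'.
Answer: L1[4]=0 -> L2[0][1]=9

Derivation:
vaddr = 572 = 0b1000111100
Split: l1_idx=4, l2_idx=1, offset=28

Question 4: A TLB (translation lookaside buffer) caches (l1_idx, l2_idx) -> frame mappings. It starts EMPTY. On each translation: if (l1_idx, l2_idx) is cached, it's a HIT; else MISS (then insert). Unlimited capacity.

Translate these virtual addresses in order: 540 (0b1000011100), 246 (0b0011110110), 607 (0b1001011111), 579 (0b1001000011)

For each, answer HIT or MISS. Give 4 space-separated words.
Answer: MISS MISS MISS HIT

Derivation:
vaddr=540: (4,0) not in TLB -> MISS, insert
vaddr=246: (1,3) not in TLB -> MISS, insert
vaddr=607: (4,2) not in TLB -> MISS, insert
vaddr=579: (4,2) in TLB -> HIT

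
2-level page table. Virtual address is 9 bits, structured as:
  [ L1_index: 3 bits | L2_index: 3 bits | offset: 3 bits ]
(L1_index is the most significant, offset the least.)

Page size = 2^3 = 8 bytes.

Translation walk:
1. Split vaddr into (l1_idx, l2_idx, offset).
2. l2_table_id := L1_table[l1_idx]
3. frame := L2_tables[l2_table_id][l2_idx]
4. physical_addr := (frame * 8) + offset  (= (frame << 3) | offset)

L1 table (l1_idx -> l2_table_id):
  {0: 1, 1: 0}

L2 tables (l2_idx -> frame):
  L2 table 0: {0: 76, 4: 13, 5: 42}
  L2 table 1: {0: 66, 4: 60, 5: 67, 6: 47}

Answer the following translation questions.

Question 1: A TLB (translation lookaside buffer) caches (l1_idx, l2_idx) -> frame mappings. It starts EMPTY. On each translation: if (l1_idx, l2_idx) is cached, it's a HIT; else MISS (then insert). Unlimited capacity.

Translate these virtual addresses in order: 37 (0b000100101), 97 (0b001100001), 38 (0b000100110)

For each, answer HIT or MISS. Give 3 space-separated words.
vaddr=37: (0,4) not in TLB -> MISS, insert
vaddr=97: (1,4) not in TLB -> MISS, insert
vaddr=38: (0,4) in TLB -> HIT

Answer: MISS MISS HIT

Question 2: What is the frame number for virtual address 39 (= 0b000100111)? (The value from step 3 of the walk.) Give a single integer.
Answer: 60

Derivation:
vaddr = 39: l1_idx=0, l2_idx=4
L1[0] = 1; L2[1][4] = 60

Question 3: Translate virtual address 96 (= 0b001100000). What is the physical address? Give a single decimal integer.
vaddr = 96 = 0b001100000
Split: l1_idx=1, l2_idx=4, offset=0
L1[1] = 0
L2[0][4] = 13
paddr = 13 * 8 + 0 = 104

Answer: 104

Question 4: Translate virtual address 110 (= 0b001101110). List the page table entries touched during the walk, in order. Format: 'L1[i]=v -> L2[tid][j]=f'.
Answer: L1[1]=0 -> L2[0][5]=42

Derivation:
vaddr = 110 = 0b001101110
Split: l1_idx=1, l2_idx=5, offset=6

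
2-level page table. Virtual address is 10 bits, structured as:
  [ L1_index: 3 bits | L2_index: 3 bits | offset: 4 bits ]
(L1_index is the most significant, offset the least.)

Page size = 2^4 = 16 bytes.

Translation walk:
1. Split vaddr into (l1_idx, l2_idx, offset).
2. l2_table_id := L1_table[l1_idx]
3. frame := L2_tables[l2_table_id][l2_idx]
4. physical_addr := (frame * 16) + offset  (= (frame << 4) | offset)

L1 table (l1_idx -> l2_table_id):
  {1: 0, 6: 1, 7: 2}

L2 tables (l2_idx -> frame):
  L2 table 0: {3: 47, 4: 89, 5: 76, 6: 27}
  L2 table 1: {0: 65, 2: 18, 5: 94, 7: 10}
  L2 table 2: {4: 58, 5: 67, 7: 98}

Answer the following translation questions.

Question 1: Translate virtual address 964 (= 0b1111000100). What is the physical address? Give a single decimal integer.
vaddr = 964 = 0b1111000100
Split: l1_idx=7, l2_idx=4, offset=4
L1[7] = 2
L2[2][4] = 58
paddr = 58 * 16 + 4 = 932

Answer: 932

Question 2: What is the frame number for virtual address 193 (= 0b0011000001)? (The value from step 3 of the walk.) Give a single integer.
vaddr = 193: l1_idx=1, l2_idx=4
L1[1] = 0; L2[0][4] = 89

Answer: 89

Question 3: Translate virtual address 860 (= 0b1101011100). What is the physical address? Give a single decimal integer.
Answer: 1516

Derivation:
vaddr = 860 = 0b1101011100
Split: l1_idx=6, l2_idx=5, offset=12
L1[6] = 1
L2[1][5] = 94
paddr = 94 * 16 + 12 = 1516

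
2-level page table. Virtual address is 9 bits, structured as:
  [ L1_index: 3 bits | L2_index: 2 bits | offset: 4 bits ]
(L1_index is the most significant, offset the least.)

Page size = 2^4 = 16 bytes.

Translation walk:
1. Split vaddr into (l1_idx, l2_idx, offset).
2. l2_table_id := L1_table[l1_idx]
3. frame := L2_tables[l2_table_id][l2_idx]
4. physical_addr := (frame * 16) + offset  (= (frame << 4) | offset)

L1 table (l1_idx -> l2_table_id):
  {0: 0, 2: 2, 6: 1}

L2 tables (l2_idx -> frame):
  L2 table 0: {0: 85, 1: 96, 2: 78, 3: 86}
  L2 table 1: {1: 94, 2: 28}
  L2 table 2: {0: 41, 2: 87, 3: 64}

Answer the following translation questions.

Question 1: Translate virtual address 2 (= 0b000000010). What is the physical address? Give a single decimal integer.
vaddr = 2 = 0b000000010
Split: l1_idx=0, l2_idx=0, offset=2
L1[0] = 0
L2[0][0] = 85
paddr = 85 * 16 + 2 = 1362

Answer: 1362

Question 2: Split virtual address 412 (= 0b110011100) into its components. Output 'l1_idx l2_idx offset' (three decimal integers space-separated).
vaddr = 412 = 0b110011100
  top 3 bits -> l1_idx = 6
  next 2 bits -> l2_idx = 1
  bottom 4 bits -> offset = 12

Answer: 6 1 12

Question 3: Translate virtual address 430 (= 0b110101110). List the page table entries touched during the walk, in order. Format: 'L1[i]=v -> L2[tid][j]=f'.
Answer: L1[6]=1 -> L2[1][2]=28

Derivation:
vaddr = 430 = 0b110101110
Split: l1_idx=6, l2_idx=2, offset=14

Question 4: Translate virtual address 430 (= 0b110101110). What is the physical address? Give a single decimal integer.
Answer: 462

Derivation:
vaddr = 430 = 0b110101110
Split: l1_idx=6, l2_idx=2, offset=14
L1[6] = 1
L2[1][2] = 28
paddr = 28 * 16 + 14 = 462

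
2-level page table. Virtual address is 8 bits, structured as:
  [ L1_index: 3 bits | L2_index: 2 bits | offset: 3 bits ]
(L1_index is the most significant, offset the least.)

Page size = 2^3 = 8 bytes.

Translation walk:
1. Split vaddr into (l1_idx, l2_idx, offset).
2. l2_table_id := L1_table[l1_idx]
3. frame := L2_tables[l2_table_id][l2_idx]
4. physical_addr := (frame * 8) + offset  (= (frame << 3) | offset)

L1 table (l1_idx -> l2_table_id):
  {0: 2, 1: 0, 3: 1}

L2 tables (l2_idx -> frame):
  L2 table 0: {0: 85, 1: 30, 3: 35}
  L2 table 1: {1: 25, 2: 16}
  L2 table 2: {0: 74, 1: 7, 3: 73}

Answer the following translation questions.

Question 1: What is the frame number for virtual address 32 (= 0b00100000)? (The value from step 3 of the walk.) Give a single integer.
Answer: 85

Derivation:
vaddr = 32: l1_idx=1, l2_idx=0
L1[1] = 0; L2[0][0] = 85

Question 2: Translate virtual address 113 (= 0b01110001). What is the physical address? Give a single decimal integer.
Answer: 129

Derivation:
vaddr = 113 = 0b01110001
Split: l1_idx=3, l2_idx=2, offset=1
L1[3] = 1
L2[1][2] = 16
paddr = 16 * 8 + 1 = 129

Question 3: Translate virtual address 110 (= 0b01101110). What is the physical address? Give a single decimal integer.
Answer: 206

Derivation:
vaddr = 110 = 0b01101110
Split: l1_idx=3, l2_idx=1, offset=6
L1[3] = 1
L2[1][1] = 25
paddr = 25 * 8 + 6 = 206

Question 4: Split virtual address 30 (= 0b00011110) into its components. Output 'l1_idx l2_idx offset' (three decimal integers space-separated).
vaddr = 30 = 0b00011110
  top 3 bits -> l1_idx = 0
  next 2 bits -> l2_idx = 3
  bottom 3 bits -> offset = 6

Answer: 0 3 6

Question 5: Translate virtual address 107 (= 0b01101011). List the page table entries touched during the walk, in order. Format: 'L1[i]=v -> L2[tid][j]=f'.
Answer: L1[3]=1 -> L2[1][1]=25

Derivation:
vaddr = 107 = 0b01101011
Split: l1_idx=3, l2_idx=1, offset=3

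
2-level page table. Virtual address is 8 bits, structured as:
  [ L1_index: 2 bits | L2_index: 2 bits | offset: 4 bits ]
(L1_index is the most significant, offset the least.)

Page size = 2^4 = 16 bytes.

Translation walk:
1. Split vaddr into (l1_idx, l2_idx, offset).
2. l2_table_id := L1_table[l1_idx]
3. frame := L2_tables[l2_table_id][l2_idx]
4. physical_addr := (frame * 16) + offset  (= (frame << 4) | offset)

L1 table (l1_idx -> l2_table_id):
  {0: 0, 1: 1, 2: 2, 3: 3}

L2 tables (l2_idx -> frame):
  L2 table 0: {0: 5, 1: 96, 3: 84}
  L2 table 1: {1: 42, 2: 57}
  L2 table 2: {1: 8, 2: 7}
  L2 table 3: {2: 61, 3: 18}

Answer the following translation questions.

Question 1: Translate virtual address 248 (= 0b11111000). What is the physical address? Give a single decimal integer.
vaddr = 248 = 0b11111000
Split: l1_idx=3, l2_idx=3, offset=8
L1[3] = 3
L2[3][3] = 18
paddr = 18 * 16 + 8 = 296

Answer: 296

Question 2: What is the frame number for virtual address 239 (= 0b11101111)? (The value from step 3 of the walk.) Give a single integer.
vaddr = 239: l1_idx=3, l2_idx=2
L1[3] = 3; L2[3][2] = 61

Answer: 61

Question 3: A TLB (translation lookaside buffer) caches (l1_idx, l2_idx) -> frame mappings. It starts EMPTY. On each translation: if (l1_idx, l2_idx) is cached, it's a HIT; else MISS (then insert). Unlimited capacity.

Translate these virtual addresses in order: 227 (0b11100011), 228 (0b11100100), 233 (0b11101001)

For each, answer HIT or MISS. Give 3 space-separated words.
Answer: MISS HIT HIT

Derivation:
vaddr=227: (3,2) not in TLB -> MISS, insert
vaddr=228: (3,2) in TLB -> HIT
vaddr=233: (3,2) in TLB -> HIT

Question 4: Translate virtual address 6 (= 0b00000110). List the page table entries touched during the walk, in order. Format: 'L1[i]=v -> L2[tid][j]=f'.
Answer: L1[0]=0 -> L2[0][0]=5

Derivation:
vaddr = 6 = 0b00000110
Split: l1_idx=0, l2_idx=0, offset=6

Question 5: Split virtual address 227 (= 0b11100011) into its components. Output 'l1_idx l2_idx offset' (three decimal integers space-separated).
Answer: 3 2 3

Derivation:
vaddr = 227 = 0b11100011
  top 2 bits -> l1_idx = 3
  next 2 bits -> l2_idx = 2
  bottom 4 bits -> offset = 3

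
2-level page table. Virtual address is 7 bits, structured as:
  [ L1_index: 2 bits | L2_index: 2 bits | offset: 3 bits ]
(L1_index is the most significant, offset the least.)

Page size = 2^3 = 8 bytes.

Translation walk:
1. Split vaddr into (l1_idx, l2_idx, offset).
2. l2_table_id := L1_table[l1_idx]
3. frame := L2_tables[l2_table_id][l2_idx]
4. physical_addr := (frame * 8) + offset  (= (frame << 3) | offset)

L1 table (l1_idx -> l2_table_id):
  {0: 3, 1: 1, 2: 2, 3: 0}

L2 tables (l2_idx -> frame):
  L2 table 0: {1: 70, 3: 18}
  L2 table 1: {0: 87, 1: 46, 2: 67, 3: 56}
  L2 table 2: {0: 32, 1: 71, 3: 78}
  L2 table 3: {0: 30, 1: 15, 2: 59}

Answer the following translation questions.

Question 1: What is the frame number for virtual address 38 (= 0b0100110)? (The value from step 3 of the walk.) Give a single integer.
Answer: 87

Derivation:
vaddr = 38: l1_idx=1, l2_idx=0
L1[1] = 1; L2[1][0] = 87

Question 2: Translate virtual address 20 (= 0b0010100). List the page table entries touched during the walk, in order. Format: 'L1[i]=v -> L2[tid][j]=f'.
Answer: L1[0]=3 -> L2[3][2]=59

Derivation:
vaddr = 20 = 0b0010100
Split: l1_idx=0, l2_idx=2, offset=4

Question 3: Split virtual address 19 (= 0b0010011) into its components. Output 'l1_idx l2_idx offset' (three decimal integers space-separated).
Answer: 0 2 3

Derivation:
vaddr = 19 = 0b0010011
  top 2 bits -> l1_idx = 0
  next 2 bits -> l2_idx = 2
  bottom 3 bits -> offset = 3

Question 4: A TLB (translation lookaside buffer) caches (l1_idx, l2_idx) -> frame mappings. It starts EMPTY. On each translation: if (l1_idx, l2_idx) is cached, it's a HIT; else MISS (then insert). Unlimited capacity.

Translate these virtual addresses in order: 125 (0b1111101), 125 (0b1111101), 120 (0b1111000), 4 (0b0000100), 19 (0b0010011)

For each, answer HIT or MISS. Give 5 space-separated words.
Answer: MISS HIT HIT MISS MISS

Derivation:
vaddr=125: (3,3) not in TLB -> MISS, insert
vaddr=125: (3,3) in TLB -> HIT
vaddr=120: (3,3) in TLB -> HIT
vaddr=4: (0,0) not in TLB -> MISS, insert
vaddr=19: (0,2) not in TLB -> MISS, insert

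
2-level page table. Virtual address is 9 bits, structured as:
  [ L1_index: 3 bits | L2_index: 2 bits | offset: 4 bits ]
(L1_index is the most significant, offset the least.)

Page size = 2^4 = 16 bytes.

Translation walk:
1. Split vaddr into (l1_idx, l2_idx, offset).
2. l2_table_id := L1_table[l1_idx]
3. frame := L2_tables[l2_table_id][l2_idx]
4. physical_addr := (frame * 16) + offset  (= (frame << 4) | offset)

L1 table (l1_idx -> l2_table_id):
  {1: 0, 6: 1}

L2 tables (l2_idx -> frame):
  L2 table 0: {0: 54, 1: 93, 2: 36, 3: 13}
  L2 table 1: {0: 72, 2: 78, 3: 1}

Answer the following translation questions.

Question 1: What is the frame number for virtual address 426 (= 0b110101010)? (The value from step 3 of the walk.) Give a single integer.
vaddr = 426: l1_idx=6, l2_idx=2
L1[6] = 1; L2[1][2] = 78

Answer: 78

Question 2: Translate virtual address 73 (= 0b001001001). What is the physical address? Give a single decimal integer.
Answer: 873

Derivation:
vaddr = 73 = 0b001001001
Split: l1_idx=1, l2_idx=0, offset=9
L1[1] = 0
L2[0][0] = 54
paddr = 54 * 16 + 9 = 873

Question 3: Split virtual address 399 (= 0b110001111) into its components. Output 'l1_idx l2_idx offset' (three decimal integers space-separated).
vaddr = 399 = 0b110001111
  top 3 bits -> l1_idx = 6
  next 2 bits -> l2_idx = 0
  bottom 4 bits -> offset = 15

Answer: 6 0 15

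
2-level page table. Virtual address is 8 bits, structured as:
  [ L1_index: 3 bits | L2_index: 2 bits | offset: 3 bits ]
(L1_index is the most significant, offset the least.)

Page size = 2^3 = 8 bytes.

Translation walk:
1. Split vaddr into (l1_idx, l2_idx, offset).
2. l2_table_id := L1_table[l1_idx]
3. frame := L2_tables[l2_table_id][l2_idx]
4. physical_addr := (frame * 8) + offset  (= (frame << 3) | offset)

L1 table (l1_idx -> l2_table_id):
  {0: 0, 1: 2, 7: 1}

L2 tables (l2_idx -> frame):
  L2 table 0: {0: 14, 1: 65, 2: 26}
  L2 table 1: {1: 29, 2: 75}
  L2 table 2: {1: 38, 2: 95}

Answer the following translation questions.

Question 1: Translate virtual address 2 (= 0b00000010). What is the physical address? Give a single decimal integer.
vaddr = 2 = 0b00000010
Split: l1_idx=0, l2_idx=0, offset=2
L1[0] = 0
L2[0][0] = 14
paddr = 14 * 8 + 2 = 114

Answer: 114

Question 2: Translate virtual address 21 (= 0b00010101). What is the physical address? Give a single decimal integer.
Answer: 213

Derivation:
vaddr = 21 = 0b00010101
Split: l1_idx=0, l2_idx=2, offset=5
L1[0] = 0
L2[0][2] = 26
paddr = 26 * 8 + 5 = 213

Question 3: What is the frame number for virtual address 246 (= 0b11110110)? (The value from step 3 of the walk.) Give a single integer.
Answer: 75

Derivation:
vaddr = 246: l1_idx=7, l2_idx=2
L1[7] = 1; L2[1][2] = 75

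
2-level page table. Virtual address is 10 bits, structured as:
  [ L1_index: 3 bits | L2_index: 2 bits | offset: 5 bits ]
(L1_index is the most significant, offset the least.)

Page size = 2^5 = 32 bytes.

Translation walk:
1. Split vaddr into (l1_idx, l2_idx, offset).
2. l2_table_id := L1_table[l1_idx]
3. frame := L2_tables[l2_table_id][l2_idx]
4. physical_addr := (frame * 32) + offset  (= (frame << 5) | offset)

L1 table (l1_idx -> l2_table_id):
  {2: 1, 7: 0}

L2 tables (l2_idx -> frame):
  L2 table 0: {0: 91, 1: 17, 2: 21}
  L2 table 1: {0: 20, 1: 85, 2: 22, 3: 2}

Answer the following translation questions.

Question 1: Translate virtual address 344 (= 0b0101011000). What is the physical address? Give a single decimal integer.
vaddr = 344 = 0b0101011000
Split: l1_idx=2, l2_idx=2, offset=24
L1[2] = 1
L2[1][2] = 22
paddr = 22 * 32 + 24 = 728

Answer: 728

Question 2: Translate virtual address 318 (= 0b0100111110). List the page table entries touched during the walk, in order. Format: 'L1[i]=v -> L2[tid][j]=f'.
Answer: L1[2]=1 -> L2[1][1]=85

Derivation:
vaddr = 318 = 0b0100111110
Split: l1_idx=2, l2_idx=1, offset=30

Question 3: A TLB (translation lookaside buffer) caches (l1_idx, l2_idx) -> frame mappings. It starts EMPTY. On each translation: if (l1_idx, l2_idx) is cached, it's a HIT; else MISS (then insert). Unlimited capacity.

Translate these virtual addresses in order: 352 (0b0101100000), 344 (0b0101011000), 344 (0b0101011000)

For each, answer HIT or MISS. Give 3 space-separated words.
vaddr=352: (2,3) not in TLB -> MISS, insert
vaddr=344: (2,2) not in TLB -> MISS, insert
vaddr=344: (2,2) in TLB -> HIT

Answer: MISS MISS HIT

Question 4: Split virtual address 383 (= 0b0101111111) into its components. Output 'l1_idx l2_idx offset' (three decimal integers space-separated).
vaddr = 383 = 0b0101111111
  top 3 bits -> l1_idx = 2
  next 2 bits -> l2_idx = 3
  bottom 5 bits -> offset = 31

Answer: 2 3 31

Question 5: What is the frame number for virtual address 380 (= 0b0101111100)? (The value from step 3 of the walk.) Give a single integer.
vaddr = 380: l1_idx=2, l2_idx=3
L1[2] = 1; L2[1][3] = 2

Answer: 2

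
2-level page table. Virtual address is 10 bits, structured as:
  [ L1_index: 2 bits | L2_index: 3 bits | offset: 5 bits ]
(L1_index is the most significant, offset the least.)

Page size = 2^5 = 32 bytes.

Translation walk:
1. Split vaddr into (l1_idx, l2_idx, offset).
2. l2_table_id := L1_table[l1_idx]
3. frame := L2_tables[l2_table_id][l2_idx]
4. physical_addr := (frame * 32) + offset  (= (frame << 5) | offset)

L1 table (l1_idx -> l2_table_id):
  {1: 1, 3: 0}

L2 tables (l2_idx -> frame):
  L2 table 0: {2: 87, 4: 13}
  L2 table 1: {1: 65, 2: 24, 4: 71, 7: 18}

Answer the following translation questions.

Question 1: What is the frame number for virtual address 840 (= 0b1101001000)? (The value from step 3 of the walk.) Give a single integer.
vaddr = 840: l1_idx=3, l2_idx=2
L1[3] = 0; L2[0][2] = 87

Answer: 87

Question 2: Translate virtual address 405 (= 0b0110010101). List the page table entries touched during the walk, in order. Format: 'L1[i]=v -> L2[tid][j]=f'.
Answer: L1[1]=1 -> L2[1][4]=71

Derivation:
vaddr = 405 = 0b0110010101
Split: l1_idx=1, l2_idx=4, offset=21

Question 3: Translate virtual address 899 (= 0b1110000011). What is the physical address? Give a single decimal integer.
vaddr = 899 = 0b1110000011
Split: l1_idx=3, l2_idx=4, offset=3
L1[3] = 0
L2[0][4] = 13
paddr = 13 * 32 + 3 = 419

Answer: 419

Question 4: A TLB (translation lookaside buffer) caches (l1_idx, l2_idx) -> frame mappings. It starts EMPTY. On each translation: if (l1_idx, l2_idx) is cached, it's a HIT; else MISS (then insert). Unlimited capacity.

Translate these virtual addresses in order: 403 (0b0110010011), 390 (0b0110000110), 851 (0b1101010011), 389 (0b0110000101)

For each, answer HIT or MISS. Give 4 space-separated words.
Answer: MISS HIT MISS HIT

Derivation:
vaddr=403: (1,4) not in TLB -> MISS, insert
vaddr=390: (1,4) in TLB -> HIT
vaddr=851: (3,2) not in TLB -> MISS, insert
vaddr=389: (1,4) in TLB -> HIT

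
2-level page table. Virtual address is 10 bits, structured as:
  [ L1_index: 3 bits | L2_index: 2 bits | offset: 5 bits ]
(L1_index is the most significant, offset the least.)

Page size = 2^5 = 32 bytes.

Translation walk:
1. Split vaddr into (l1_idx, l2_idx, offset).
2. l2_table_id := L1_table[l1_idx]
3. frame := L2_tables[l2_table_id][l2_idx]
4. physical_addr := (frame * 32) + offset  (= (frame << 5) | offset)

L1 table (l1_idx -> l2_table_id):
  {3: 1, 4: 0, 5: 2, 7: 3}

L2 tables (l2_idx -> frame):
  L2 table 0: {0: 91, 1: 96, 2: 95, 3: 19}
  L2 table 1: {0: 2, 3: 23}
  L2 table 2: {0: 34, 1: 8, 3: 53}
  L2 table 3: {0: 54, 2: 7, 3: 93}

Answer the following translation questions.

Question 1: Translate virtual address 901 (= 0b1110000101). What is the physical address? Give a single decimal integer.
Answer: 1733

Derivation:
vaddr = 901 = 0b1110000101
Split: l1_idx=7, l2_idx=0, offset=5
L1[7] = 3
L2[3][0] = 54
paddr = 54 * 32 + 5 = 1733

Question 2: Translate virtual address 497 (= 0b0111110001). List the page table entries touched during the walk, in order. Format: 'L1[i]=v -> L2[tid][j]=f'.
Answer: L1[3]=1 -> L2[1][3]=23

Derivation:
vaddr = 497 = 0b0111110001
Split: l1_idx=3, l2_idx=3, offset=17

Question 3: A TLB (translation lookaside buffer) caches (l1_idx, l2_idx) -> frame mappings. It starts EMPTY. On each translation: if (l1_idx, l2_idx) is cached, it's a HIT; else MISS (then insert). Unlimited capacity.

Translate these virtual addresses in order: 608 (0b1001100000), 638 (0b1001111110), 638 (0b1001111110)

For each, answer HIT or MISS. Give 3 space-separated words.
vaddr=608: (4,3) not in TLB -> MISS, insert
vaddr=638: (4,3) in TLB -> HIT
vaddr=638: (4,3) in TLB -> HIT

Answer: MISS HIT HIT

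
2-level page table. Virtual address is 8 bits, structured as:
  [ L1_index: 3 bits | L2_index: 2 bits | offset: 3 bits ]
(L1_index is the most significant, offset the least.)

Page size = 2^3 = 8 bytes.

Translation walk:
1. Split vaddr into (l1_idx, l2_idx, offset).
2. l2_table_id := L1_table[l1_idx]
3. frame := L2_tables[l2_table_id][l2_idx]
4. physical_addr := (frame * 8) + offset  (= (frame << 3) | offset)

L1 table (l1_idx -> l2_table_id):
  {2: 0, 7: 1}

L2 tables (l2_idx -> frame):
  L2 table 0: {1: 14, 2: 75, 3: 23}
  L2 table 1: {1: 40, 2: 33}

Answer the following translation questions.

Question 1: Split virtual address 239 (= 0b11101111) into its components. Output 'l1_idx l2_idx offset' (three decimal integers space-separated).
vaddr = 239 = 0b11101111
  top 3 bits -> l1_idx = 7
  next 2 bits -> l2_idx = 1
  bottom 3 bits -> offset = 7

Answer: 7 1 7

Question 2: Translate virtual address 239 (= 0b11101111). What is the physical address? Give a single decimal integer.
Answer: 327

Derivation:
vaddr = 239 = 0b11101111
Split: l1_idx=7, l2_idx=1, offset=7
L1[7] = 1
L2[1][1] = 40
paddr = 40 * 8 + 7 = 327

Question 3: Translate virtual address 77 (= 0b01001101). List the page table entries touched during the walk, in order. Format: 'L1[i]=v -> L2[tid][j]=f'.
vaddr = 77 = 0b01001101
Split: l1_idx=2, l2_idx=1, offset=5

Answer: L1[2]=0 -> L2[0][1]=14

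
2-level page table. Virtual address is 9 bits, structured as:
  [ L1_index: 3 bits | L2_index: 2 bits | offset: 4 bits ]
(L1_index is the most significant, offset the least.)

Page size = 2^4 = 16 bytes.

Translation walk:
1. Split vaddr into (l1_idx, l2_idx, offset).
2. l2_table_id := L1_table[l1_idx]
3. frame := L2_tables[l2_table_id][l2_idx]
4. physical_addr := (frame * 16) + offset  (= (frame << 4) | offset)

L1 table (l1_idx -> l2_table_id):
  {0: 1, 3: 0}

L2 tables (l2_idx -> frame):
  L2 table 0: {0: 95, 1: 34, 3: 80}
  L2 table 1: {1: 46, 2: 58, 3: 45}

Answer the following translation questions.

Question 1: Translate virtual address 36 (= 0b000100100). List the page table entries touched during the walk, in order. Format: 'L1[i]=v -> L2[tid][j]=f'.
Answer: L1[0]=1 -> L2[1][2]=58

Derivation:
vaddr = 36 = 0b000100100
Split: l1_idx=0, l2_idx=2, offset=4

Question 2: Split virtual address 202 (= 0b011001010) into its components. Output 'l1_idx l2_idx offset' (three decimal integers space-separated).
vaddr = 202 = 0b011001010
  top 3 bits -> l1_idx = 3
  next 2 bits -> l2_idx = 0
  bottom 4 bits -> offset = 10

Answer: 3 0 10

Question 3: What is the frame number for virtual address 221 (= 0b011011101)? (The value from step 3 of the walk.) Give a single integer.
Answer: 34

Derivation:
vaddr = 221: l1_idx=3, l2_idx=1
L1[3] = 0; L2[0][1] = 34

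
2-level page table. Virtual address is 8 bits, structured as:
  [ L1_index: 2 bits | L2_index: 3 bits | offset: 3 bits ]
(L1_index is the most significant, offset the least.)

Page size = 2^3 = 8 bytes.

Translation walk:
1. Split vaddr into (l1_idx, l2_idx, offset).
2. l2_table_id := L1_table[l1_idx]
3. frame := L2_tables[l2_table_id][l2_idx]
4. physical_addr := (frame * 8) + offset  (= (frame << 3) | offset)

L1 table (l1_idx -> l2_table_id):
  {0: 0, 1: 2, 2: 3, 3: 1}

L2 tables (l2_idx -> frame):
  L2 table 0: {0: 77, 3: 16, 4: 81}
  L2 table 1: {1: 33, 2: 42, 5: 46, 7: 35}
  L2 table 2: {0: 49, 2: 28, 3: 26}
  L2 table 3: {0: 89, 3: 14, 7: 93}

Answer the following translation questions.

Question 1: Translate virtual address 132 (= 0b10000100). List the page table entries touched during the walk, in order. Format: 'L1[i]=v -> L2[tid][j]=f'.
Answer: L1[2]=3 -> L2[3][0]=89

Derivation:
vaddr = 132 = 0b10000100
Split: l1_idx=2, l2_idx=0, offset=4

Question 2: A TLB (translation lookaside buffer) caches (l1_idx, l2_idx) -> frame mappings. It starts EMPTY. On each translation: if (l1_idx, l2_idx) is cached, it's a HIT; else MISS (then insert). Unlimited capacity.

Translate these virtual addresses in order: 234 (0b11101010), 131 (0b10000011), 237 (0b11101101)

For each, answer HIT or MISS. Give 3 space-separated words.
vaddr=234: (3,5) not in TLB -> MISS, insert
vaddr=131: (2,0) not in TLB -> MISS, insert
vaddr=237: (3,5) in TLB -> HIT

Answer: MISS MISS HIT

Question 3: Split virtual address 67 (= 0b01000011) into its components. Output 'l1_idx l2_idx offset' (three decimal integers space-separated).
vaddr = 67 = 0b01000011
  top 2 bits -> l1_idx = 1
  next 3 bits -> l2_idx = 0
  bottom 3 bits -> offset = 3

Answer: 1 0 3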